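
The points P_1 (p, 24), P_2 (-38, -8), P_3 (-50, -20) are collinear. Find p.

-6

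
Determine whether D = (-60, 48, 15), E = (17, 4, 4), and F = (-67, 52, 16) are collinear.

Yes

DE = (77, -44, -11), DF = (-7, 4, 1).
DE × DF = (0, 0, 0).
The cross product vanishes, so the three points are collinear.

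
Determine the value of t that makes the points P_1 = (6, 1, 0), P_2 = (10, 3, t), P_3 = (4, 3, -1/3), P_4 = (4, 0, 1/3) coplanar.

Normal to plane P_1P_3P_4: n = (1/3, 4/3, 6); plane equation n·P = 10/3.
Requiring n·P_2 = 10/3: (6)t + (22/3) = 10/3.
So t = -2/3.

-2/3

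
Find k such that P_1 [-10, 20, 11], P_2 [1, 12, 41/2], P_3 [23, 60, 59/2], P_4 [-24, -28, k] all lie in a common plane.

8

Normal to plane P_1P_2P_3: n = (-528, 110, 704); plane equation n·P = 15224.
Requiring n·P_4 = 15224: (704)k + (9592) = 15224.
So k = 8.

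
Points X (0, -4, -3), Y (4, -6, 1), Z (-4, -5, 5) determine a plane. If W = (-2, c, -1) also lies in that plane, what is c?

-4

Coplanarity requires XY · (XZ × XW) = 0.
XY = (4, -2, 4), XZ = (-4, -1, 8); the triple product is linear in c with coefficient -48 and constant term -192.
Setting it to zero: c = -4.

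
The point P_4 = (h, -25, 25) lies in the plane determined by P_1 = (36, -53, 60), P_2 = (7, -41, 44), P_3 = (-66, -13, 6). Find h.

Coplanarity requires P_1P_2 · (P_1P_3 × P_1P_4) = 0.
P_1P_2 = (-29, 12, -16), P_1P_3 = (-102, 40, -54); the triple product is linear in h with coefficient -8 and constant term -104.
Setting it to zero: h = -13.

-13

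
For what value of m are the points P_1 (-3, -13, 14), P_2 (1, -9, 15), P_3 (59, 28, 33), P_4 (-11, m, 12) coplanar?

-21

Normal to plane P_1P_2P_3: n = (35, -14, -84); plane equation n·P = -1099.
Requiring n·P_4 = -1099: (-14)m + (-1393) = -1099.
So m = -21.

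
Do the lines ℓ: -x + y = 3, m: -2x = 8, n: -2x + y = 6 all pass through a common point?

Lines aᵢx + bᵢy = cᵢ with pairwise distinct directions are concurrent exactly when det[aᵢ bᵢ cᵢ] = 0.
Here the determinant is -2.
Nonzero, so no common point exists.

No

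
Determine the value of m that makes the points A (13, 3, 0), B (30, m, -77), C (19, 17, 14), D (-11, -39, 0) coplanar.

27/2

Normal to plane ACD: n = (588, -336, 84); plane equation n·P = 6636.
Requiring n·B = 6636: (-336)m + (11172) = 6636.
So m = 27/2.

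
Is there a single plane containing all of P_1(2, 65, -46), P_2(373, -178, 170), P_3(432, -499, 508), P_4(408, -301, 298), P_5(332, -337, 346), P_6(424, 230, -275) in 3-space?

Yes

The plane through P_1, P_2, P_3 has normal n = P_1P_2 × P_1P_3 = (-12798, -112654, -104754) and equation n·P = -2529422.
Checking the remaining points: n·P_4 = -2529422, n·P_5 = -2529422, n·P_6 = -2529422.
All equal -2529422, so all 6 points lie in one plane.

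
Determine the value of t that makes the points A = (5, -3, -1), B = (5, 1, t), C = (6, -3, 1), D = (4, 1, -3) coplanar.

The points are coplanar iff AB · (AC × AD) = 0.
Expanding, this is linear in t: (4)t + (4) = 0.
So t = -1.

-1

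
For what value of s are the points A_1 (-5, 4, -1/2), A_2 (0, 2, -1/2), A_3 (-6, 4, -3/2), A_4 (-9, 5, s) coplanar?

-2

Normal to plane A_1A_2A_3: n = (2, 5, -2); plane equation n·P = 11.
Requiring n·A_4 = 11: (-2)s + (7) = 11.
So s = -2.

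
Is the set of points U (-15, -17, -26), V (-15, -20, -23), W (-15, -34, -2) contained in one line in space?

No

UV = (0, -3, 3), UW = (0, -17, 24).
Comparing components 2 and 3: (-3)(24) − (3)(-17) = -21 ≠ 0, so UV and UW are not parallel and the points are not collinear.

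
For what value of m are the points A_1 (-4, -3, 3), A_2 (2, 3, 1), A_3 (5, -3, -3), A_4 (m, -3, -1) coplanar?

Coplanarity ⇔ det[A_1A_2; A_1A_3; A_1A_4] = 0.
Expanding, this is linear in m: (-36)m + (72) = 0.
So m = 2.

2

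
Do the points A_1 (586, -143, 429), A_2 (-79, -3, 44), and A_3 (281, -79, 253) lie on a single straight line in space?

No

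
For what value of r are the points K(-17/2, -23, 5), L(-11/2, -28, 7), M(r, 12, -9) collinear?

-59/2

Collinearity requires KL × KM = 0; each component is linear in r.
The y-component gives (2)r + (59) = 0, so r = -59/2.
The remaining components then also vanish.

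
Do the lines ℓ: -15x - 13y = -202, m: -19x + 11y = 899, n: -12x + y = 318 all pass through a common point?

No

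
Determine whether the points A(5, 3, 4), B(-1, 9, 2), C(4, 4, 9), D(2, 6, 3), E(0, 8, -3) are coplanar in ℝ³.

Yes

The plane through A, B, C has normal n = AB × AC = (32, 32, 0) and equation n·P = 256.
Checking the remaining points: n·D = 256, n·E = 256.
All equal 256, so all 5 points lie in one plane.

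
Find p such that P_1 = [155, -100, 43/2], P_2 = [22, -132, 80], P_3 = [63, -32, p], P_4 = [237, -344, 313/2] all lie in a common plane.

7/2

Normal to plane P_1P_2P_4: n = (9954, 22752, 35076); plane equation n·P = 21804.
Requiring n·P_3 = 21804: (35076)p + (-100962) = 21804.
So p = 7/2.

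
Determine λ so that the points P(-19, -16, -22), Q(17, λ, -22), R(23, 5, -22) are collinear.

Collinearity requires PQ × PR = 0; each component is linear in λ.
The z-component gives (-42)λ + (84) = 0, so λ = 2.
The remaining components then also vanish.

2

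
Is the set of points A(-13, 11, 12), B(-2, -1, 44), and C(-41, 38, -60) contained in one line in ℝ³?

No

AB = (11, -12, 32), AC = (-28, 27, -72).
Comparing components 3 and 1: (32)(-28) − (11)(-72) = -104 ≠ 0, so AB and AC are not parallel and the points are not collinear.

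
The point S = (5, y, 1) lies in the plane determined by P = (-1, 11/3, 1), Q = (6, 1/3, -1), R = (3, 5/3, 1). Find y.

The plane through P, Q, R has equation −4x − 8y − (2/3)z = -26.
Substituting S: (-8)y + (-62/3) = -26, so y = 2/3.

2/3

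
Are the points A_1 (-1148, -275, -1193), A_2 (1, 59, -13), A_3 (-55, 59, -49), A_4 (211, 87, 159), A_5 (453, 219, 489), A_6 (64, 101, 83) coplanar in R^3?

The plane through A_1, A_2, A_3 has normal n = A_1A_2 × A_1A_3 = (-12024, -24716, 18704) and equation n·P = -1713420.
Checking the remaining points: n·A_4 = -1713420, n·A_5 = -1713420, n·A_6 = -1713420.
All equal -1713420, so all 6 points lie in one plane.

Yes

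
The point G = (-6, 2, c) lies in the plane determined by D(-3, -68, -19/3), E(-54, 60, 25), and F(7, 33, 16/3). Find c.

Coplanarity requires DE · (DF × DG) = 0.
DE = (-51, 128, 94/3), DF = (10, 101, 35/3); the triple product is linear in c with coefficient -6431 and constant term 83603/3.
Setting it to zero: c = 13/3.

13/3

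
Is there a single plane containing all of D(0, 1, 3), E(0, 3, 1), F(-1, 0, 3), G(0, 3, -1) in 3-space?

With D as base: DE = (0, 2, -2), DF = (-1, -1, 0), DG = (0, 2, -4).
DF × DG = (4, -4, -2).
DE · (DF × DG) = -4.
Since -4 ≠ 0, the four points are not coplanar.

No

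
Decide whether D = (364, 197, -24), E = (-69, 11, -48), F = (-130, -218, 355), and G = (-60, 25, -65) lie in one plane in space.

A normal to the plane through D, E, F is n = DE × DF = (-80454, 175963, 87811).
The plane has equation n·P = 3271991. For G: n·G = 3518600.
3518600 ≠ 3271991, so G is off the plane.

No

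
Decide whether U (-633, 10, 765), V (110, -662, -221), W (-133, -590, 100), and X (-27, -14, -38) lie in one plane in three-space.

The four points are coplanar iff the 3×3 determinant with rows UV, UW, UX is zero.
Rows: (743, -672, -986), (500, -600, -665), (606, -24, -803).
Expanding along the first row: (743)(465840) − (-672)(1490) + (-986)(351600) = 442800.
Nonzero ⇒ not coplanar.

No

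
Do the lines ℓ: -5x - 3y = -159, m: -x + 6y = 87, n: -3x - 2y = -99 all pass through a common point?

Yes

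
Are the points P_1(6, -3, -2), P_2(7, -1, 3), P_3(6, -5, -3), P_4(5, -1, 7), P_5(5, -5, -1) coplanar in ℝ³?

No

The plane through P_1, P_2, P_3 has normal n = P_1P_2 × P_1P_3 = (8, 1, -2) and equation n·P = 49.
Checking the remaining points: n·P_4 = 25, n·P_5 = 37.
Since n·P_4 = 25 ≠ 49, P_4 is off the plane and the points are not all coplanar.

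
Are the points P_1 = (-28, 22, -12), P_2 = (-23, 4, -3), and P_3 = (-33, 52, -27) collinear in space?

No

P_1P_2 = (5, -18, 9), P_1P_3 = (-5, 30, -15).
P_1P_2 × P_1P_3 = (0, 30, 60).
The cross product is nonzero, so the points do not lie on one line.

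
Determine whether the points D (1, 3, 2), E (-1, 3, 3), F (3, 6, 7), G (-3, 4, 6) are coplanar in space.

Yes

The four points are coplanar iff the 3×3 determinant with rows DE, DF, DG is zero.
Rows: (-2, 0, 1), (2, 3, 5), (-4, 1, 4).
Expanding along the first row: (-2)(7) − (0)(28) + (1)(14) = 0.
Zero determinant ⇒ coplanar.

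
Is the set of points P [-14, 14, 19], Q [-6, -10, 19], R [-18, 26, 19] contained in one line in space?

PQ = (8, -24, 0), PR = (-4, 12, 0).
Each component of PR is -1/2 times the corresponding component of PQ, so PR = -1/2·PQ and the points are collinear.

Yes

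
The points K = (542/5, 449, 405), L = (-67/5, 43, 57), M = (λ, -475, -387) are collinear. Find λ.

Direction KL = (-609/5, -406, -348). From the y-coordinate of M, the parameter along the line is τ = (-475 − 449)/(-406) = 66/29.
Then λ = 542/5 + 66/29·(-609/5) = -844/5.

-844/5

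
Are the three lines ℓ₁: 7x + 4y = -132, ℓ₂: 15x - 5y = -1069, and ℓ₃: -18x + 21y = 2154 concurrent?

No

The three lines meet at one point iff the augmented coefficient matrix [aᵢ bᵢ cᵢ] has rank < 3, i.e. its determinant vanishes.
Here the determinant is -219.
Nonzero, so no common point exists.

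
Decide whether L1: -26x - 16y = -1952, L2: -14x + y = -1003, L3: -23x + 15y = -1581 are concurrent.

Yes

Intersecting L1 and L2: solving the 2×2 system gives (x, y) = (72, 5).
Substitute into L3: (-23)(72) + (15)(5) = -1581.
This equals -1581, so (72, 5) lies on all three lines and they are concurrent.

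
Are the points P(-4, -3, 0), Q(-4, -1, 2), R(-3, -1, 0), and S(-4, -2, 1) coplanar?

With P as base: PQ = (0, 2, 2), PR = (1, 2, 0), PS = (0, 1, 1).
PR × PS = (2, -1, 1).
PQ · (PR × PS) = 0.
The scalar triple product vanishes, so the four points are coplanar.

Yes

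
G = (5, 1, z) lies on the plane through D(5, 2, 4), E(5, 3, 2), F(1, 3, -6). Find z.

The plane through D, E, F has equation −8x + 8y + 4z = -8.
Substituting G: (4)z + (-32) = -8, so z = 6.

6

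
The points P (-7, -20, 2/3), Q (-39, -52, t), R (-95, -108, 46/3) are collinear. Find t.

Collinearity requires PQ × PR = 0; each component is linear in t.
The x-component gives (88)t + (-528) = 0, so t = 6.
The remaining components then also vanish.

6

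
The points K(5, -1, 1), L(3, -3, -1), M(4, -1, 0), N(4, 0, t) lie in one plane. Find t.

0

Coplanarity ⇔ det[KL; KM; KN] = 0.
Expanding, this is linear in t: (-2)t + (0) = 0.
So t = 0.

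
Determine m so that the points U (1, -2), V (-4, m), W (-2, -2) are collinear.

The three points are collinear iff det[UV; UW] = 0.
This determinant is linear in m: (3)m + (6) = 0, so m = -2.

-2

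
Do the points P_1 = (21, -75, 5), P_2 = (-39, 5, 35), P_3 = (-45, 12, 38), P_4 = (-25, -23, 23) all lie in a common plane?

No

With P_1 as base: P_1P_2 = (-60, 80, 30), P_1P_3 = (-66, 87, 33), P_1P_4 = (-46, 52, 18).
P_1P_3 × P_1P_4 = (-150, -330, 570).
P_1P_2 · (P_1P_3 × P_1P_4) = -300.
Since -300 ≠ 0, the four points are not coplanar.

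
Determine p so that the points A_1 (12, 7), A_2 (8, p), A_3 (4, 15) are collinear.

11

Collinearity: (A_2 − A_1) must be parallel to (A_3 − A_1) = (-8, 8).
Cross-multiplying the components: (p − 7)·(-8) = (-4)·(8).
Solving gives p = 11.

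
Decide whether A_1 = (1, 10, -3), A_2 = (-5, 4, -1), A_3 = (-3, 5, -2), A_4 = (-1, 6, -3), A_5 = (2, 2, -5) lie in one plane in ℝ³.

No

The plane through A_1, A_2, A_3 has normal n = A_1A_2 × A_1A_3 = (4, -2, 6) and equation n·P = -34.
Checking the remaining points: n·A_4 = -34, n·A_5 = -26.
Since n·A_5 = -26 ≠ -34, A_5 is off the plane and the points are not all coplanar.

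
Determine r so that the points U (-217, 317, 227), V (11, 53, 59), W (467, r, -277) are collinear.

-475

Collinearity requires UV × UW = 0; each component is linear in r.
The x-component gives (168)r + (79800) = 0, so r = -475.
The remaining components then also vanish.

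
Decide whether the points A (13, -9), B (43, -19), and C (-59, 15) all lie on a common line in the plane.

Yes

AB = (30, -10), AC = (-72, 24).
Checking proportionality: AC = -12/5·AB, so the vectors are parallel and the points are collinear.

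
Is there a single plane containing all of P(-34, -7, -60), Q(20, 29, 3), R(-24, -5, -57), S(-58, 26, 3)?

A normal to the plane through P, Q, R is n = PQ × PR = (-18, 468, -252).
The plane has equation n·X = 12456. For S: n·S = 12456.
Equal, so S lies in the plane and all four are coplanar.

Yes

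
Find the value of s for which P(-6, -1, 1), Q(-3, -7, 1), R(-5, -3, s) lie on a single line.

1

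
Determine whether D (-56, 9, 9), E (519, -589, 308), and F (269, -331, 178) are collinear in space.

No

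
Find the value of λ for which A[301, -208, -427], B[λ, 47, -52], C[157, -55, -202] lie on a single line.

61

Collinearity requires AB × AC = 0; each component is linear in λ.
The y-component gives (-225)λ + (13725) = 0, so λ = 61.
The remaining components then also vanish.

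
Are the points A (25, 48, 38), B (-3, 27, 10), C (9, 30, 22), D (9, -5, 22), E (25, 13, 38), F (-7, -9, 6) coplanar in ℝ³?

The plane through A, B, C has normal n = AB × AC = (-168, 0, 168) and equation n·P = 2184.
Checking the remaining points: n·D = 2184, n·E = 2184, n·F = 2184.
All equal 2184, so all 6 points lie in one plane.

Yes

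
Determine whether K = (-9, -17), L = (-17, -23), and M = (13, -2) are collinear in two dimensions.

KL = (-8, -6), KM = (22, 15).
det[KL; KM] = (-8)(15) − (-6)(22) = 12.
The determinant is nonzero, so they are not collinear.

No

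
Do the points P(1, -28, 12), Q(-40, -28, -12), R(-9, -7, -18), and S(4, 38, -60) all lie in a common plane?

No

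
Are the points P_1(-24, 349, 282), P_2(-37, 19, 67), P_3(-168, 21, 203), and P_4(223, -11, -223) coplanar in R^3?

No

With P_1 as base: P_1P_2 = (-13, -330, -215), P_1P_3 = (-144, -328, -79), P_1P_4 = (247, -360, -505).
P_1P_3 × P_1P_4 = (137200, -92233, 132856).
P_1P_2 · (P_1P_3 × P_1P_4) = 89250.
Since 89250 ≠ 0, the four points are not coplanar.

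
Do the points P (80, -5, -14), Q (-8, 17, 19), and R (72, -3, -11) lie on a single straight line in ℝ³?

PQ = (-88, 22, 33), PR = (-8, 2, 3).
Each component of PR is 1/11 times the corresponding component of PQ, so PR = 1/11·PQ and the points are collinear.

Yes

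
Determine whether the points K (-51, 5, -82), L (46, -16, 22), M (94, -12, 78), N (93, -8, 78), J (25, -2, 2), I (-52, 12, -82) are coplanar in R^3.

No

The plane through K, L, M has normal n = KL × KM = (-1592, -440, 1396) and equation n·P = -35480.
Checking the remaining points: n·N = -35648, n·J = -36128, n·I = -36968.
Since n·N = -35648 ≠ -35480, N is off the plane and the points are not all coplanar.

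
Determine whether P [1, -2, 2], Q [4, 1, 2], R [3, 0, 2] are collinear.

PQ = (3, 3, 0), PR = (2, 2, 0).
PQ × PR = (0, 0, 0).
The cross product vanishes, so the three points are collinear.

Yes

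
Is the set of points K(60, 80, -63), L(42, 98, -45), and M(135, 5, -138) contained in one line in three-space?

Yes

KL = (-18, 18, 18), KM = (75, -75, -75).
KL × KM = (0, 0, 0).
The cross product vanishes, so the three points are collinear.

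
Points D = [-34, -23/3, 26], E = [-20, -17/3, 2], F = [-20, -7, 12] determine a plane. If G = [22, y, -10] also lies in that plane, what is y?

-23/3

The plane through D, E, F has equation −12x − 140y − (56/3)z = 996.
Substituting G: (-140)y + (-232/3) = 996, so y = -23/3.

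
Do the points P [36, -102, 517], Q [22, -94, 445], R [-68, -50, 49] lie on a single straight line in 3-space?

No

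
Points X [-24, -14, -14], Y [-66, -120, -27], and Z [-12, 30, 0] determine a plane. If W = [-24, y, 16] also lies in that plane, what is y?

A normal to the plane is n = XY × XZ = (-912, 432, -576).
W lies in the plane iff n · XW = 0.
This gives (432)y + (-11232) = 0, so y = 26.

26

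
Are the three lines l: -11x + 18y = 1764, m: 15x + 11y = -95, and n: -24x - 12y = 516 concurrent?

Intersecting l and m: solving the 2×2 system gives (x, y) = (-54, 65).
Substitute into n: (-24)(-54) + (-12)(65) = 516.
This equals 516, so (-54, 65) lies on all three lines and they are concurrent.

Yes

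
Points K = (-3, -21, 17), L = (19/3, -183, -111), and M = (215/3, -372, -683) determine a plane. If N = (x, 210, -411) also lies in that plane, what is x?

187/3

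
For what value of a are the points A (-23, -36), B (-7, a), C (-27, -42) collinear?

Collinearity: (B − A) must be parallel to (C − A) = (-4, -6).
Cross-multiplying the components: (a − (-36))·(-4) = (16)·(-6).
Solving gives a = -12.

-12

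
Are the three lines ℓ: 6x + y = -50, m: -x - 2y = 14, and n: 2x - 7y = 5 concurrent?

No

Intersecting ℓ and m: solving the 2×2 system gives (x, y) = (-86/11, -34/11).
Substitute into n: (2)(-86/11) + (-7)(-34/11) = 6.
But n requires 5 ≠ 6, so the three lines have no common point.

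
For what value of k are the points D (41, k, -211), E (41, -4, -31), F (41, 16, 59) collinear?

-44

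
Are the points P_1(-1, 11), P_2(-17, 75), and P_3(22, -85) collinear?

No

P_1P_2 = (-16, 64), P_1P_3 = (23, -96).
Twice the signed area of △P_1P_2P_3 is (-16)(-96) − (64)(23) = 64.
The area is nonzero, so the three points are not collinear.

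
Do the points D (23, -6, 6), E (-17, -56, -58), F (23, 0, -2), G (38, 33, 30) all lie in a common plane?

With D as base: DE = (-40, -50, -64), DF = (0, 6, -8), DG = (15, 39, 24).
DF × DG = (456, -120, -90).
DE · (DF × DG) = -6480.
Since -6480 ≠ 0, the four points are not coplanar.

No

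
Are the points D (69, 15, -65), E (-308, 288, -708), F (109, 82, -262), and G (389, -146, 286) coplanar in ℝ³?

No

A normal to the plane through D, E, F is n = DE × DF = (-10700, -99989, -36179).
The plane has equation n·P = 113500. For G: n·G = 88900.
88900 ≠ 113500, so G is off the plane.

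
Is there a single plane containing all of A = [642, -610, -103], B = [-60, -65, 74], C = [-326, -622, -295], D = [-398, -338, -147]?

With A as base: AB = (-702, 545, 177), AC = (-968, -12, -192), AD = (-1040, 272, -44).
AC × AD = (52752, 157088, -275776).
AB · (AC × AD) = -231296.
Since -231296 ≠ 0, the four points are not coplanar.

No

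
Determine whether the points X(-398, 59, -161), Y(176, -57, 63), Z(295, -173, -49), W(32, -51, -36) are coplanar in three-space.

No

The four points are coplanar iff the 3×3 determinant with rows XY, XZ, XW is zero.
Rows: (574, -116, 224), (693, -232, 112), (430, -110, 125).
Expanding along the first row: (574)(-16680) − (-116)(38465) + (224)(23530) = 158340.
Nonzero ⇒ not coplanar.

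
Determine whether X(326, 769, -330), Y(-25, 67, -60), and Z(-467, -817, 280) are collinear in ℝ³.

Yes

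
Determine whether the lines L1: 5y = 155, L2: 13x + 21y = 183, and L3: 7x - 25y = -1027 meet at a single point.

Intersecting L1 and L2: solving the 2×2 system gives (x, y) = (-36, 31).
Substitute into L3: (7)(-36) + (-25)(31) = -1027.
This equals -1027, so (-36, 31) lies on all three lines and they are concurrent.

Yes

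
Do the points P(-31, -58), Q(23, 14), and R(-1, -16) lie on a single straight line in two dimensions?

No

PQ = (54, 72), PR = (30, 42).
If collinear, PR would be a scalar multiple of PQ. But (54)·(42) ≠ (72)·(30) (difference 108), so they are not parallel; the points are not collinear.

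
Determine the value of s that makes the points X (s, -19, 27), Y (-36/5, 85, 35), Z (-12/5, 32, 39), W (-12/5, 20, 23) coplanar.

Coplanarity ⇔ det[XY; XZ; XW] = 0.
Expanding, this is linear in s: (-896)s + (5376/5) = 0.
So s = 6/5.

6/5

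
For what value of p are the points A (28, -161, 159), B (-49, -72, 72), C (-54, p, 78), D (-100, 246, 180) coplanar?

Normal to plane ABD: n = (37278, 12753, -19947); plane equation n·P = -4181022.
Requiring n·C = -4181022: (12753)p + (-3568878) = -4181022.
So p = -48.

-48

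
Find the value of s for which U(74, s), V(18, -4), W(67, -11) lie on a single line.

-12

Collinearity: (U − V) must be parallel to (W − V) = (49, -7).
Cross-multiplying the components: (s − (-4))·(49) = (56)·(-7).
Solving gives s = -12.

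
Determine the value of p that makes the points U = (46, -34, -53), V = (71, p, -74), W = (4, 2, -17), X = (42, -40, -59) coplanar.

-55

The points are coplanar iff UV · (UW × UX) = 0.
Expanding, this is linear in p: (-396)p + (-21780) = 0.
So p = -55.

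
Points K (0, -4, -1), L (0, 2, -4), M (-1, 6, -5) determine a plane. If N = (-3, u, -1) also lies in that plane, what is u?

2

The plane through K, L, M has equation 6x + 3y + 6z = -18.
Substituting N: (3)u + (-24) = -18, so u = 2.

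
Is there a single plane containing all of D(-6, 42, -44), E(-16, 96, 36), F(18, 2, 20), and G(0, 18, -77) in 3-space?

The four points are coplanar iff the 3×3 determinant with rows DE, DF, DG is zero.
Rows: (-10, 54, 80), (24, -40, 64), (6, -24, -33).
Expanding along the first row: (-10)(2856) − (54)(-1176) + (80)(-336) = 8064.
Nonzero ⇒ not coplanar.

No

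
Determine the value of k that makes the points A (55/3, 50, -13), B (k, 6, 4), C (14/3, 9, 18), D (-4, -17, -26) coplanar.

11/3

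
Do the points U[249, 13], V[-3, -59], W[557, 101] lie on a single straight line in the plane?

Yes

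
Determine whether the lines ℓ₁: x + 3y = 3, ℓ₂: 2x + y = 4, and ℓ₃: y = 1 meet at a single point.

Intersecting ℓ₁ and ℓ₂: solving the 2×2 system gives (x, y) = (9/5, 2/5).
Substitute into ℓ₃: (0)(9/5) + (1)(2/5) = 2/5.
But ℓ₃ requires 1 ≠ 2/5, so the three lines have no common point.

No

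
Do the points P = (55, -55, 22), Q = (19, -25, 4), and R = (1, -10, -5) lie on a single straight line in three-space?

PQ = (-36, 30, -18), PR = (-54, 45, -27).
Each component of PR is 3/2 times the corresponding component of PQ, so PR = 3/2·PQ and the points are collinear.

Yes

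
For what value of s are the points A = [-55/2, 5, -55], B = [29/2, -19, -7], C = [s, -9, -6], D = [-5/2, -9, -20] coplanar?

-3/2

Normal to plane ABD: n = (-168, -270, 12); plane equation n·P = 2610.
Requiring n·C = 2610: (-168)s + (2358) = 2610.
So s = -3/2.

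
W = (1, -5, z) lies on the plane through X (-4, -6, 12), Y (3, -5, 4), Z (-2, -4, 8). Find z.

A normal to the plane is n = XY × XZ = (12, 12, 12).
W lies in the plane iff n · XW = 0.
This gives (12)z + (-72) = 0, so z = 6.

6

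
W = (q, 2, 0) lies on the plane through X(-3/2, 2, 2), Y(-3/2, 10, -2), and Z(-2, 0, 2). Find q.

-5/2

The plane through X, Y, Z has equation −8x + 2y + 4z = 24.
Substituting W: (-8)q + (4) = 24, so q = -5/2.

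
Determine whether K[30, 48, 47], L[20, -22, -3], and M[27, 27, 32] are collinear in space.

KL = (-10, -70, -50), KM = (-3, -21, -15).
Each component of KM is 3/10 times the corresponding component of KL, so KM = 3/10·KL and the points are collinear.

Yes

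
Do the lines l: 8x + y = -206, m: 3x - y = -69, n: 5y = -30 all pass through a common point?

Intersecting l and m: solving the 2×2 system gives (x, y) = (-25, -6).
Substitute into n: (0)(-25) + (5)(-6) = -30.
This equals -30, so (-25, -6) lies on all three lines and they are concurrent.

Yes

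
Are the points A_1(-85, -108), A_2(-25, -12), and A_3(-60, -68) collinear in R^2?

Yes

A_1A_2 = (60, 96), A_1A_3 = (25, 40).
det[A_1A_2; A_1A_3] = (60)(40) − (96)(25) = 0.
The determinant is zero, so the points are collinear.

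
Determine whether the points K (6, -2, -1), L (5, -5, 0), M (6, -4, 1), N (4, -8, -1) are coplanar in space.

No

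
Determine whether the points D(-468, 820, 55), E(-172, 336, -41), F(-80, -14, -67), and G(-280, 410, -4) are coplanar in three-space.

Yes

With D as base: DE = (296, -484, -96), DF = (388, -834, -122), DG = (188, -410, -59).
DF × DG = (-814, -44, -2288).
DE · (DF × DG) = 0.
The scalar triple product vanishes, so the four points are coplanar.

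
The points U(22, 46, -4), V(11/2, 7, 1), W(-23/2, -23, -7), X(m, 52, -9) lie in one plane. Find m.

Normal to plane UVW: n = (462, -217, -168); plane equation n·P = 854.
Requiring n·X = 854: (462)m + (-9772) = 854.
So m = 23.

23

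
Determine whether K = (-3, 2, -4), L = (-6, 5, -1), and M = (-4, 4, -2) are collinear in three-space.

KL = (-3, 3, 3), KM = (-1, 2, 2).
Comparing components 3 and 1: (3)(-1) − (-3)(2) = 3 ≠ 0, so KL and KM are not parallel and the points are not collinear.

No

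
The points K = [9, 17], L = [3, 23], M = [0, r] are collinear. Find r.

Collinearity: (M − K) must be parallel to (L − K) = (-6, 6).
Cross-multiplying the components: (r − 17)·(-6) = (-9)·(6).
Solving gives r = 26.

26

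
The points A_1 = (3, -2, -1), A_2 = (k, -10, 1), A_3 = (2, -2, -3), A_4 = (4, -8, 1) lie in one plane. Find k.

4

The points are coplanar iff A_1A_2 · (A_1A_3 × A_1A_4) = 0.
Expanding, this is linear in k: (-12)k + (48) = 0.
So k = 4.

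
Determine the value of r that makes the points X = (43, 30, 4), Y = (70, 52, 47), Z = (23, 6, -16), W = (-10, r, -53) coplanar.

-31

Normal to plane XYZ: n = (592, -320, -208); plane equation n·P = 15024.
Requiring n·W = 15024: (-320)r + (5104) = 15024.
So r = -31.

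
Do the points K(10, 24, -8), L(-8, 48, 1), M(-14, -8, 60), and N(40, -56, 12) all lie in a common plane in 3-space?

Yes

With K as base: KL = (-18, 24, 9), KM = (-24, -32, 68), KN = (30, -80, 20).
KM × KN = (4800, 2520, 2880).
KL · (KM × KN) = 0.
The scalar triple product vanishes, so the four points are coplanar.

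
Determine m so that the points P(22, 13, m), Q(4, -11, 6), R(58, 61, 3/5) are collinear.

21/5

Collinearity requires PQ × PR = 0; each component is linear in m.
The x-component gives (72)m + (-1512/5) = 0, so m = 21/5.
The remaining components then also vanish.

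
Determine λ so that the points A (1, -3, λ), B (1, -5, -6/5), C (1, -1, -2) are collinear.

-8/5

Collinearity requires AB × AC = 0; each component is linear in λ.
The x-component gives (4)λ + (32/5) = 0, so λ = -8/5.
The remaining components then also vanish.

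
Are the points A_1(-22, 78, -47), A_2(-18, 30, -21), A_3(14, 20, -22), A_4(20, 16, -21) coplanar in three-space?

Yes

With A_1 as base: A_1A_2 = (4, -48, 26), A_1A_3 = (36, -58, 25), A_1A_4 = (42, -62, 26).
A_1A_3 × A_1A_4 = (42, 114, 204).
A_1A_2 · (A_1A_3 × A_1A_4) = 0.
The scalar triple product vanishes, so the four points are coplanar.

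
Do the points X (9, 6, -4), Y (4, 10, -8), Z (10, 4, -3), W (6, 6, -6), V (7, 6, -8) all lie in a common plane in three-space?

No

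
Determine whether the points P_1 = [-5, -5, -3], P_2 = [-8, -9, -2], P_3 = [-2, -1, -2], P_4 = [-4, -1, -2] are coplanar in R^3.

The four points are coplanar iff the 3×3 determinant with rows P_1P_2, P_1P_3, P_1P_4 is zero.
Rows: (-3, -4, 1), (3, 4, 1), (1, 4, 1).
Expanding along the first row: (-3)(0) − (-4)(2) + (1)(8) = 16.
Nonzero ⇒ not coplanar.

No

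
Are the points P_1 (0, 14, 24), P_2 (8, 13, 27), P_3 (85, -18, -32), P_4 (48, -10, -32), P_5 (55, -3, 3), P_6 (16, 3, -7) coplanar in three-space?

Yes

The plane through P_1, P_2, P_3 has normal n = P_1P_2 × P_1P_3 = (152, 703, -171) and equation n·P = 5738.
Checking the remaining points: n·P_4 = 5738, n·P_5 = 5738, n·P_6 = 5738.
All equal 5738, so all 6 points lie in one plane.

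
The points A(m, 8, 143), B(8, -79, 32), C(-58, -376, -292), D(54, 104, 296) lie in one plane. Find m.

86/3

The points are coplanar iff AB · (AC × AD) = 0.
Expanding, this is linear in m: (19116)m + (-547992) = 0.
So m = 86/3.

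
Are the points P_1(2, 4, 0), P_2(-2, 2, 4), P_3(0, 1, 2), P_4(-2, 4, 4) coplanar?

A normal to the plane through P_1, P_2, P_3 is n = P_1P_2 × P_1P_3 = (8, 0, 8).
The plane has equation n·P = 16. For P_4: n·P_4 = 16.
Equal, so P_4 lies in the plane and all four are coplanar.

Yes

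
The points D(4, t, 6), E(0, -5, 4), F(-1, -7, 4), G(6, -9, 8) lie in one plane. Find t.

The points are coplanar iff DE · (DF × DG) = 0.
Expanding, this is linear in t: (-4)t + (-20) = 0.
So t = -5.

-5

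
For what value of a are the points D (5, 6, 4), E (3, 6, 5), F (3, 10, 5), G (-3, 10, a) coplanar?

Normal to plane DEF: n = (-4, 0, -8); plane equation n·P = -52.
Requiring n·G = -52: (-8)a + (12) = -52.
So a = 8.

8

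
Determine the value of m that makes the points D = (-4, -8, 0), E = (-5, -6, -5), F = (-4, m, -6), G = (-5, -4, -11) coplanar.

-6

Coplanarity ⇔ det[DE; DF; DG] = 0.
Expanding, this is linear in m: (6)m + (36) = 0.
So m = -6.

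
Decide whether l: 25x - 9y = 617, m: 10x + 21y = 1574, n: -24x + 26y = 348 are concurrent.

No

Lines aᵢx + bᵢy = cᵢ with pairwise distinct directions are concurrent exactly when det[aᵢ bᵢ cᵢ] = 0.
Here the determinant is 2292.
Nonzero, so no common point exists.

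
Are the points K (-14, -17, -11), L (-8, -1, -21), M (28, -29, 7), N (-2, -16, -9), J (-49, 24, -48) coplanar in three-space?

Yes

The plane through K, L, M has normal n = KL × KM = (168, -528, -744) and equation n·P = 14808.
Checking the remaining points: n·N = 14808, n·J = 14808.
All equal 14808, so all 5 points lie in one plane.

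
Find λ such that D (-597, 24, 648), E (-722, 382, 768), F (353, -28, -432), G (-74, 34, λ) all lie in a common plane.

51

Normal to plane DEF: n = (-380400, -21000, -333600); plane equation n·P = 10422000.
Requiring n·G = 10422000: (-333600)λ + (27435600) = 10422000.
So λ = 51.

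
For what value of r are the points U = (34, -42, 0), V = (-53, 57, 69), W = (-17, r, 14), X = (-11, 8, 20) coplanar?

14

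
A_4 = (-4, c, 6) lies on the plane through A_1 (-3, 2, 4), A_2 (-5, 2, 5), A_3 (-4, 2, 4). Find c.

2

Coplanarity requires A_1A_2 · (A_1A_3 × A_1A_4) = 0.
A_1A_2 = (-2, 0, 1), A_1A_3 = (-1, 0, 0); the triple product is linear in c with coefficient -1 and constant term 2.
Setting it to zero: c = 2.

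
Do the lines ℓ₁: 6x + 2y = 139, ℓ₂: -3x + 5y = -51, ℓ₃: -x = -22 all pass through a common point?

No

Lines aᵢx + bᵢy = cᵢ with pairwise distinct directions are concurrent exactly when det[aᵢ bᵢ cᵢ] = 0.
Here the determinant is 5.
Nonzero, so no common point exists.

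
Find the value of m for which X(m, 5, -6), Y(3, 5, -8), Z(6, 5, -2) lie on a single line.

Direction YZ = (3, 0, 6). From the z-coordinate of X, the parameter along the line is τ = (-6 − (-8))/6 = 1/3.
Then m = 3 + 1/3·(3) = 4.

4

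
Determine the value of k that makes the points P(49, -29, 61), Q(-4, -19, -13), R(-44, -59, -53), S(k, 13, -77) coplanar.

Coplanarity ⇔ det[PQ; PR; PS] = 0.
Expanding, this is linear in k: (-3360)k + (-147840) = 0.
So k = -44.

-44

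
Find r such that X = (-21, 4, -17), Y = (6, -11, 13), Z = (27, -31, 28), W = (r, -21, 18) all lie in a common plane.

15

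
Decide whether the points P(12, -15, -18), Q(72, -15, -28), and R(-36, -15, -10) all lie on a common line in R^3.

PQ = (60, 0, -10), PR = (-48, 0, 8).
Each component of PR is -4/5 times the corresponding component of PQ, so PR = -4/5·PQ and the points are collinear.

Yes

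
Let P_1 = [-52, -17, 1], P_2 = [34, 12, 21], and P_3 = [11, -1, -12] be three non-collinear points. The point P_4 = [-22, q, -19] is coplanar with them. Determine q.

-12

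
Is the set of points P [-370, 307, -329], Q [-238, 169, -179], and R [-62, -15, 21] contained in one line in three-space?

Yes

PQ = (132, -138, 150), PR = (308, -322, 350).
Each component of PR is 7/3 times the corresponding component of PQ, so PR = 7/3·PQ and the points are collinear.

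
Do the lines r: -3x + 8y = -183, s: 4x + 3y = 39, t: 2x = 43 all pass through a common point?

No

Lines aᵢx + bᵢy = cᵢ with pairwise distinct directions are concurrent exactly when det[aᵢ bᵢ cᵢ] = 0.
Here the determinant is -41.
Nonzero, so no common point exists.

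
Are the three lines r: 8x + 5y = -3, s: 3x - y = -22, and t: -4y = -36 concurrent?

Intersecting r and s: solving the 2×2 system gives (x, y) = (-113/23, 167/23).
Substitute into t: (0)(-113/23) + (-4)(167/23) = -668/23.
But t requires -36 ≠ -668/23, so the three lines have no common point.

No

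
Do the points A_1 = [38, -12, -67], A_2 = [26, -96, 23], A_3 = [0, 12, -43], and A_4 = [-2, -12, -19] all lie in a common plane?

Yes

With A_1 as base: A_1A_2 = (-12, -84, 90), A_1A_3 = (-38, 24, 24), A_1A_4 = (-40, 0, 48).
A_1A_3 × A_1A_4 = (1152, 864, 960).
A_1A_2 · (A_1A_3 × A_1A_4) = 0.
The scalar triple product vanishes, so the four points are coplanar.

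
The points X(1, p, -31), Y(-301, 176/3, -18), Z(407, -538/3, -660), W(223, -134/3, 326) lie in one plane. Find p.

-59/3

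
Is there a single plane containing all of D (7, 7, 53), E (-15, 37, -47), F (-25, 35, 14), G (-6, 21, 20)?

A normal to the plane through D, E, F is n = DE × DF = (1630, 2342, 344).
The plane has equation n·P = 46036. For G: n·G = 46282.
46282 ≠ 46036, so G is off the plane.

No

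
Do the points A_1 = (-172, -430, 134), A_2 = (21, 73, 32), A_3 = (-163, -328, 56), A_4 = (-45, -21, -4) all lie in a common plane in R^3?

No

The four points are coplanar iff the 3×3 determinant with rows A_1A_2, A_1A_3, A_1A_4 is zero.
Rows: (193, 503, -102), (9, 102, -78), (127, 409, -138).
Expanding along the first row: (193)(17826) − (503)(8664) + (-102)(-9273) = 28272.
Nonzero ⇒ not coplanar.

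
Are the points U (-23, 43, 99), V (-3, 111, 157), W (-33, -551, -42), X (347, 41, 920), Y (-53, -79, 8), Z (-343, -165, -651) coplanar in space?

The plane through U, V, W has normal n = UV × UW = (24864, 2240, -11200) and equation n·P = -1584352.
Checking the remaining points: n·X = -1584352, n·Y = -1584352, n·Z = -1606752.
Since n·Z = -1606752 ≠ -1584352, Z is off the plane and the points are not all coplanar.

No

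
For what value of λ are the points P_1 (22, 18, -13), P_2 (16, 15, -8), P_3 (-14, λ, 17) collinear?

Collinearity requires P_1P_2 × P_1P_3 = 0; each component is linear in λ.
The x-component gives (-5)λ + (0) = 0, so λ = 0.
The remaining components then also vanish.

0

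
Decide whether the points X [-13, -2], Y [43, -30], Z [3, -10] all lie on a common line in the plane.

Yes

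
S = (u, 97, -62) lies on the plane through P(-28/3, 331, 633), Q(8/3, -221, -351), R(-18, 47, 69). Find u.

-227/3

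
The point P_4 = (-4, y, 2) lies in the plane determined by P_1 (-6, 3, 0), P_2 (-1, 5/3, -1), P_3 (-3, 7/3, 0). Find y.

The plane through P_1, P_2, P_3 has equation −(2/3)x − 3y + (2/3)z = -5.
Substituting P_4: (-3)y + (4) = -5, so y = 3.

3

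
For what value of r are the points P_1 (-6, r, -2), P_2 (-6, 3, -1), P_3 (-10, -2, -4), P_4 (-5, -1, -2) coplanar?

0

Coplanarity ⇔ det[P_1P_2; P_1P_3; P_1P_4] = 0.
Expanding, this is linear in r: (7)r + (0) = 0.
So r = 0.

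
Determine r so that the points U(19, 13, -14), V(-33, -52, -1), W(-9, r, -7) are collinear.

-22

Collinearity requires UV × UW = 0; each component is linear in r.
The x-component gives (-13)r + (-286) = 0, so r = -22.
The remaining components then also vanish.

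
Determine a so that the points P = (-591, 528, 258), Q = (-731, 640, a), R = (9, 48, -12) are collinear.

321

Direction PR = (600, -480, -270). From the x-coordinate of Q, the parameter along the line is τ = (-731 − (-591))/600 = -7/30.
Then a = 258 + (-7/30)·(-270) = 321.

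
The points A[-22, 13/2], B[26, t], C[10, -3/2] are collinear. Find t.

-11/2

The three points are collinear iff det[AB; AC] = 0.
This determinant is linear in t: (-32)t + (-176) = 0, so t = -11/2.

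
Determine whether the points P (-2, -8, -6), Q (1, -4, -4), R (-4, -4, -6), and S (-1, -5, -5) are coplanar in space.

A normal to the plane through P, Q, R is n = PQ × PR = (-8, -4, 20).
The plane has equation n·X = -72. For S: n·S = -72.
Equal, so S lies in the plane and all four are coplanar.

Yes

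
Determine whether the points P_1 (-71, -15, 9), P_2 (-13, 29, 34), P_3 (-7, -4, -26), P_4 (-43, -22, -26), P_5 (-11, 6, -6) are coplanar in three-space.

The plane through P_1, P_2, P_3 has normal n = P_1P_2 × P_1P_3 = (-1815, 3630, -2178) and equation n·P = 54813.
Checking the remaining points: n·P_4 = 54813, n·P_5 = 54813.
All equal 54813, so all 5 points lie in one plane.

Yes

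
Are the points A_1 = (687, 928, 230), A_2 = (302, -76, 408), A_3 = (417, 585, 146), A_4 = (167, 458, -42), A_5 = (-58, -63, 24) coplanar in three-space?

Yes

The plane through A_1, A_2, A_3 has normal n = A_1A_2 × A_1A_3 = (145390, -80400, -139025) and equation n·P = -6704020.
Checking the remaining points: n·A_4 = -6704020, n·A_5 = -6704020.
All equal -6704020, so all 5 points lie in one plane.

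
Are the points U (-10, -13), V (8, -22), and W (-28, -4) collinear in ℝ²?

Yes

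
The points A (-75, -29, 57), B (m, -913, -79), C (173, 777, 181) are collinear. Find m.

Collinearity requires AB × AC = 0; each component is linear in m.
The y-component gives (-124)m + (-43028) = 0, so m = -347.
The remaining components then also vanish.

-347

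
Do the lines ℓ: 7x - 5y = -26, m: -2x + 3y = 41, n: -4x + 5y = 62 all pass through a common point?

No

Lines aᵢx + bᵢy = cᵢ with pairwise distinct directions are concurrent exactly when det[aᵢ bᵢ cᵢ] = 0.
Here the determinant is 15.
Nonzero, so no common point exists.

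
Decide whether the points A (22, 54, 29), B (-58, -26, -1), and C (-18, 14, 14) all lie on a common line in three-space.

AB = (-80, -80, -30), AC = (-40, -40, -15).
Each component of AC is 1/2 times the corresponding component of AB, so AC = 1/2·AB and the points are collinear.

Yes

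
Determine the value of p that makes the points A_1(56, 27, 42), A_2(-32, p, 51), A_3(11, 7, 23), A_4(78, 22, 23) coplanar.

12

The points are coplanar iff A_1A_2 · (A_1A_3 × A_1A_4) = 0.
Expanding, this is linear in p: (-1273)p + (15276) = 0.
So p = 12.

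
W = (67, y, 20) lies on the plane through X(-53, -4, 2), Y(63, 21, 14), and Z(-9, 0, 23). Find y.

A normal to the plane is n = XY × XZ = (477, -1908, -636).
W lies in the plane iff n · XW = 0.
This gives (-1908)y + (38160) = 0, so y = 20.

20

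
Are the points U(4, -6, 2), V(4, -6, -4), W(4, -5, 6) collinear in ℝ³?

UV = (0, 0, -6), UW = (0, 1, 4).
Comparing components 2 and 3: (0)(4) − (-6)(1) = 6 ≠ 0, so UV and UW are not parallel and the points are not collinear.

No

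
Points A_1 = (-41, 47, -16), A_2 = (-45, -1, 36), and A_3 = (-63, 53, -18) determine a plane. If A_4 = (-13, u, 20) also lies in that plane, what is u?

8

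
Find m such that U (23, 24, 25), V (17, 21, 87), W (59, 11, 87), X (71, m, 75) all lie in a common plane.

Normal to plane UVW: n = (620, 2604, 186); plane equation n·P = 81406.
Requiring n·X = 81406: (2604)m + (57970) = 81406.
So m = 9.

9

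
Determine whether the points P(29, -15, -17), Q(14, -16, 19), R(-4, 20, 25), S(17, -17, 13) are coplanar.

The four points are coplanar iff the 3×3 determinant with rows PQ, PR, PS is zero.
Rows: (-15, -1, 36), (-33, 35, 42), (-12, -2, 30).
Expanding along the first row: (-15)(1134) − (-1)(-486) + (36)(486) = 0.
Zero determinant ⇒ coplanar.

Yes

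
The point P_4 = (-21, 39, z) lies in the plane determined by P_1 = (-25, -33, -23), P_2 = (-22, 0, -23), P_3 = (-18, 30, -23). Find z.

-23

The plane through P_1, P_2, P_3 has equation −42z = 966.
Substituting P_4: (-42)z + (0) = 966, so z = -23.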